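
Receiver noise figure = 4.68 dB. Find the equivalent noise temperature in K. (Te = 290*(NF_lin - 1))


NF_lin = 10^(4.68/10) = 2.93765
Te = 290 * (2.93765 - 1) = 561.9 K

561.9 K


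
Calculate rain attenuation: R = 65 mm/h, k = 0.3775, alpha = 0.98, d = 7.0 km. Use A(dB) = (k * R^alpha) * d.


gamma = 0.3775 * 65^0.98 = 22.572104 dB/km
A = 22.572104 * 7.0 = 158.0 dB

158.0 dB


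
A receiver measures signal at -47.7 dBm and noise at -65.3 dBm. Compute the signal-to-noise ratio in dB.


SNR = -47.7 - (-65.3) = 17.6 dB

17.6 dB


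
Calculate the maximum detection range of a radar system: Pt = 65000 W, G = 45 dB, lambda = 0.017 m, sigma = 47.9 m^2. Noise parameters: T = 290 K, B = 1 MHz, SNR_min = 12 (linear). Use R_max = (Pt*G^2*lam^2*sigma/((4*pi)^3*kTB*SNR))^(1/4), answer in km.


G_lin = 10^(45/10) = 31622.776602
R^4 = 65000 * 31622.776602^2 * 0.017^2 * 47.9 / ((4*pi)^3 * 1.38e-23 * 290 * 1000000.0 * 12)
R^4 = 9.44189e21 m^4
R_max = (9.44189e21)^(1/4) = 311720.0 m = 311.7 km

311.7 km


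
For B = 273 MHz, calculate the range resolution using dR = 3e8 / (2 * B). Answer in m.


dR = 3e8 / (2 * 273000000.0) = 0.55 m

0.55 m


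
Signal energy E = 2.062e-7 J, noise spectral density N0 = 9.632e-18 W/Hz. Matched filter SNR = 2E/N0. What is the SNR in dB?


SNR_lin = 2 * 2.062e-7 / 9.632e-18 = 4.282e10
SNR_dB = 10*log10(4.282e10) = 106.3 dB

106.3 dB


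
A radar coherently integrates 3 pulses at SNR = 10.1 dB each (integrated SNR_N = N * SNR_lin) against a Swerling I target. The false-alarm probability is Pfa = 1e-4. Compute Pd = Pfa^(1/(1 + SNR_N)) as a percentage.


SNR_lin = 10^(10.1/10) = 10.23293
SNR_N = 3 * 10.23293 = 30.69879
1/(1 + SNR_N) = 1/31.69879 = 0.0315469
Pd = (1e-4)^0.0315469 = 0.74785
Pd = 74.8%

74.8%


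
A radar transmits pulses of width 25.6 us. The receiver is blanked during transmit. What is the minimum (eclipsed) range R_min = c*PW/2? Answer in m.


R_min = 3e8 * 25.6e-6 / 2 = 3840.0 m

3840.0 m


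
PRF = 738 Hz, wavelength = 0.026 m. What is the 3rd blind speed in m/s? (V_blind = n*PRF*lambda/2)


V_blind = 3 * 738 * 0.026 / 2 = 28.8 m/s

28.8 m/s


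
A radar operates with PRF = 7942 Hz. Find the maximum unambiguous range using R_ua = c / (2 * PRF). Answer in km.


R_ua = 3e8 / (2 * 7942) = 18886.9 m = 18.9 km

18.9 km


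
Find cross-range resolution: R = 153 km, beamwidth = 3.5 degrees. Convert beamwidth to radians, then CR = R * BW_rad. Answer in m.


BW_rad = 0.061086524
CR = 153000 * 0.061086524 = 9346.2 m

9346.2 m


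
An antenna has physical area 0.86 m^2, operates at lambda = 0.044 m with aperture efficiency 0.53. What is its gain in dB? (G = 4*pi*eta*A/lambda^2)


G_linear = 4*pi*0.53*0.86/0.044^2 = 2958.55
G_dB = 10*log10(2958.55) = 34.7 dB

34.7 dB


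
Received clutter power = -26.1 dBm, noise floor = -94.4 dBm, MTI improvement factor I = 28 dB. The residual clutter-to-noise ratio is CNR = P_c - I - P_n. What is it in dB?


CNR = -26.1 - 28 - (-94.4) = 40.3 dB

40.3 dB


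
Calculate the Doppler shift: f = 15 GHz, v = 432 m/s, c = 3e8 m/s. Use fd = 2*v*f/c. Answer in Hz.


fd = 2 * 432 * 15000000000.0 / 3e8 = 43200.0 Hz

43200.0 Hz


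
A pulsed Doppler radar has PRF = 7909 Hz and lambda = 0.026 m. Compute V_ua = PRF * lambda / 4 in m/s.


V_ua = 7909 * 0.026 / 4 = 51.4 m/s

51.4 m/s


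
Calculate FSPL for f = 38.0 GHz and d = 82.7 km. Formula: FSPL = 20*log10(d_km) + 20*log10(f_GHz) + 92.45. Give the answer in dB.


20*log10(82.7) = 38.35
20*log10(38.0) = 31.6
FSPL = 162.4 dB

162.4 dB


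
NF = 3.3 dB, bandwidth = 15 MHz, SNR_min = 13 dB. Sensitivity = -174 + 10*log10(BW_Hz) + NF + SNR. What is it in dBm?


10*log10(15000000.0) = 71.76
S = -174 + 71.76 + 3.3 + 13 = -85.9 dBm

-85.9 dBm


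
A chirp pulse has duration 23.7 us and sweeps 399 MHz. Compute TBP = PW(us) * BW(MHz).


TBP = 23.7 * 399 = 9456.3

9456.3


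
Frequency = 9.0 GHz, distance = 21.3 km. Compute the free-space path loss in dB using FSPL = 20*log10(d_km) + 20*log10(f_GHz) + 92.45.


20*log10(21.3) = 26.57
20*log10(9.0) = 19.08
FSPL = 138.1 dB

138.1 dB


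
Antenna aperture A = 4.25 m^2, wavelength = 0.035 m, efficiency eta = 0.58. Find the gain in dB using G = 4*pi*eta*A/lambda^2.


G_linear = 4*pi*0.58*4.25/0.035^2 = 25286.62
G_dB = 10*log10(25286.62) = 44.0 dB

44.0 dB


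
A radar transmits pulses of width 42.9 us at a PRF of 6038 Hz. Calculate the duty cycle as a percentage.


DC = 42.9e-6 * 6038 * 100 = 25.9%

25.9%


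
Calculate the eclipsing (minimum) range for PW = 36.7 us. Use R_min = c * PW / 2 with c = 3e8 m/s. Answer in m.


R_min = 3e8 * 36.7e-6 / 2 = 5505.0 m

5505.0 m


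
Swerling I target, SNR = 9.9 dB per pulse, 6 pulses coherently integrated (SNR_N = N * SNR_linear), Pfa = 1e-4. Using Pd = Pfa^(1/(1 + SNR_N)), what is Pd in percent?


SNR_lin = 10^(9.9/10) = 9.77237
SNR_N = 6 * 9.77237 = 58.63422
1/(1 + SNR_N) = 1/59.63422 = 0.0167689
Pd = (1e-4)^0.0167689 = 0.85689
Pd = 85.7%

85.7%


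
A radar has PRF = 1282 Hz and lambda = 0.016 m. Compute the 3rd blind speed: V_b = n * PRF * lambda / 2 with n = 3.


V_blind = 3 * 1282 * 0.016 / 2 = 30.8 m/s

30.8 m/s


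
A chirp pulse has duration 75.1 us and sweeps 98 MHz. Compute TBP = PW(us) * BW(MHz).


TBP = 75.1 * 98 = 7359.8

7359.8


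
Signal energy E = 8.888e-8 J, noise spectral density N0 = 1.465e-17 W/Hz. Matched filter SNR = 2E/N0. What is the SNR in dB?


SNR_lin = 2 * 8.888e-8 / 1.465e-17 = 1.213e10
SNR_dB = 10*log10(1.213e10) = 100.8 dB

100.8 dB


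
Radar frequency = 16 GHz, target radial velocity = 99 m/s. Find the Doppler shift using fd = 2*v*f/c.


fd = 2 * 99 * 16000000000.0 / 3e8 = 10560.0 Hz

10560.0 Hz


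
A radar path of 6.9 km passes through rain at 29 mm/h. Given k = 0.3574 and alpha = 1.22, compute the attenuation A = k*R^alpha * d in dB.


gamma = 0.3574 * 29^1.22 = 21.74103 dB/km
A = 21.74103 * 6.9 = 150.01 dB

150.01 dB


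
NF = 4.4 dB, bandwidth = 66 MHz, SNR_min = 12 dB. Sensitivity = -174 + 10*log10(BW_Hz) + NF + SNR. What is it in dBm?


10*log10(66000000.0) = 78.2
S = -174 + 78.2 + 4.4 + 12 = -79.4 dBm

-79.4 dBm


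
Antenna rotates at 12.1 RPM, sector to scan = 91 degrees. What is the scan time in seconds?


t = 91 / (12.1 * 360) * 60 = 1.25 s

1.25 s


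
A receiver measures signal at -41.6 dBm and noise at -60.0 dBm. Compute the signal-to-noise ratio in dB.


SNR = -41.6 - (-60.0) = 18.4 dB

18.4 dB


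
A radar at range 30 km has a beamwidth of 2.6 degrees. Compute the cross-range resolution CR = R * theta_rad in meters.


BW_rad = 0.045378561
CR = 30000 * 0.045378561 = 1361.4 m

1361.4 m


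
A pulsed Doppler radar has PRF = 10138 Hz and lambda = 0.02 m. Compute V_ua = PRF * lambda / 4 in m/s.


V_ua = 10138 * 0.02 / 4 = 50.7 m/s

50.7 m/s


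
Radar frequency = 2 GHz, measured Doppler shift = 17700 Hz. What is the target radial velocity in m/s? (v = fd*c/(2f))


v = 17700 * 3e8 / (2 * 2000000000.0) = 1327.5 m/s

1327.5 m/s


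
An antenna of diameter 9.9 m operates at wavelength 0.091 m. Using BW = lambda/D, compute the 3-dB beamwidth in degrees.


BW_rad = 0.091 / 9.9 = 0.009192
BW_deg = 0.53 degrees

0.53 degrees


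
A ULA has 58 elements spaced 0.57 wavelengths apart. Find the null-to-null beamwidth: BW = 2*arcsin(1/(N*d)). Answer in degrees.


1/(N*d) = 1/(58*0.57) = 0.030248
BW = 2*arcsin(0.030248) = 3.5 degrees

3.5 degrees


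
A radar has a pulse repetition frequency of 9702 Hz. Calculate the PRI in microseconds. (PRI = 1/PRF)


PRI = 1/9702 = 0.0001030715 s = 103.1 us

103.1 us


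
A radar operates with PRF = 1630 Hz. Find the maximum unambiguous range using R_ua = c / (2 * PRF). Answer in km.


R_ua = 3e8 / (2 * 1630) = 92024.5 m = 92.0 km

92.0 km


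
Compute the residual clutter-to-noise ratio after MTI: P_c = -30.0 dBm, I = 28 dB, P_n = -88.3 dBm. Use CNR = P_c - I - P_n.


CNR = -30.0 - 28 - (-88.3) = 30.3 dB

30.3 dB


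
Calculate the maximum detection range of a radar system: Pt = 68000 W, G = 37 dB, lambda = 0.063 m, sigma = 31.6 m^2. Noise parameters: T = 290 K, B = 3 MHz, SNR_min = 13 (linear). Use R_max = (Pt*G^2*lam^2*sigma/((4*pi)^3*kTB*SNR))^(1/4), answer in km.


G_lin = 10^(37/10) = 5011.872336
R^4 = 68000 * 5011.872336^2 * 0.063^2 * 31.6 / ((4*pi)^3 * 1.38e-23 * 290 * 3000000.0 * 13)
R^4 = 6.91681e20 m^4
R_max = (6.91681e20)^(1/4) = 162172.2 m = 162.2 km

162.2 km


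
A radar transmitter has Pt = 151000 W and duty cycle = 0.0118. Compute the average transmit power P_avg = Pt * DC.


P_avg = 151000 * 0.0118 = 1781.8 W

1781.8 W


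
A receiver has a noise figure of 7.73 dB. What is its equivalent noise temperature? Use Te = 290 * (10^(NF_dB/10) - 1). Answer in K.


NF_lin = 10^(7.73/10) = 5.929253
Te = 290 * (5.929253 - 1) = 1429.5 K

1429.5 K


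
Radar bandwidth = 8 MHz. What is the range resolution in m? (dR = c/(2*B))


dR = 3e8 / (2 * 8000000.0) = 18.75 m

18.75 m


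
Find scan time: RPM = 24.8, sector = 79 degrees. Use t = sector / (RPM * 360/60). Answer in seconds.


t = 79 / (24.8 * 360) * 60 = 0.53 s

0.53 s


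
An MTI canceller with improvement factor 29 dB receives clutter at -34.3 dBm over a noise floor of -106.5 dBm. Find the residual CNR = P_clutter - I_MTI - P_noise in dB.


CNR = -34.3 - 29 - (-106.5) = 43.2 dB

43.2 dB


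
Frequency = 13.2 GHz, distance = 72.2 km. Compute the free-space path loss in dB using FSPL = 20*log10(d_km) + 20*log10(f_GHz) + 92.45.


20*log10(72.2) = 37.17
20*log10(13.2) = 22.41
FSPL = 152.0 dB

152.0 dB


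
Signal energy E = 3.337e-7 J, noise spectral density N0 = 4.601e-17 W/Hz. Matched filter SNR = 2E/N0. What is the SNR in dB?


SNR_lin = 2 * 3.337e-7 / 4.601e-17 = 1.451e10
SNR_dB = 10*log10(1.451e10) = 101.6 dB

101.6 dB


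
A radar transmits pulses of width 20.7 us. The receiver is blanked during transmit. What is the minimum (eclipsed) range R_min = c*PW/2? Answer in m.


R_min = 3e8 * 20.7e-6 / 2 = 3105.0 m

3105.0 m


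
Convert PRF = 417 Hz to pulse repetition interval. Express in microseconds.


PRI = 1/417 = 0.0023980815 s = 2398.1 us

2398.1 us


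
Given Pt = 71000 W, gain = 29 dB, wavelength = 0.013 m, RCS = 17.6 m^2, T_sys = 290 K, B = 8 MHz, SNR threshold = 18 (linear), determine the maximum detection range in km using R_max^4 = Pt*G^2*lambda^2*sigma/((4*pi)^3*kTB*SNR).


G_lin = 10^(29/10) = 794.328235
R^4 = 71000 * 794.328235^2 * 0.013^2 * 17.6 / ((4*pi)^3 * 1.38e-23 * 290 * 8000000.0 * 18)
R^4 = 1.16517e17 m^4
R_max = (1.16517e17)^(1/4) = 18475.5 m = 18.5 km

18.5 km


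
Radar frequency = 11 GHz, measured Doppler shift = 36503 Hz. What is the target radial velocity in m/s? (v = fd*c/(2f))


v = 36503 * 3e8 / (2 * 11000000000.0) = 497.8 m/s

497.8 m/s


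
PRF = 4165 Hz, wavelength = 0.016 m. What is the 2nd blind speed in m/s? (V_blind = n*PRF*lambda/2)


V_blind = 2 * 4165 * 0.016 / 2 = 66.6 m/s

66.6 m/s


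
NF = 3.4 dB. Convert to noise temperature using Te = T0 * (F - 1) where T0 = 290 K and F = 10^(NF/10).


NF_lin = 10^(3.4/10) = 2.187762
Te = 290 * (2.187762 - 1) = 344.5 K

344.5 K


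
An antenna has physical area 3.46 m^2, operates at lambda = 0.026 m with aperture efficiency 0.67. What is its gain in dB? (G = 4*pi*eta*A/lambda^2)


G_linear = 4*pi*0.67*3.46/0.026^2 = 43093.73
G_dB = 10*log10(43093.73) = 46.3 dB

46.3 dB


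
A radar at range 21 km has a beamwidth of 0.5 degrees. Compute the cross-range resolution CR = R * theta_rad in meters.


BW_rad = 0.008726646
CR = 21000 * 0.008726646 = 183.3 m

183.3 m


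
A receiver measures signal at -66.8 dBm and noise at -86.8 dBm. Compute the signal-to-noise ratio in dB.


SNR = -66.8 - (-86.8) = 20.0 dB

20.0 dB


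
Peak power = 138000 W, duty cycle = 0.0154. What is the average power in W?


P_avg = 138000 * 0.0154 = 2125.2 W

2125.2 W


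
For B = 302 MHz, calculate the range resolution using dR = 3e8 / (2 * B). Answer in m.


dR = 3e8 / (2 * 302000000.0) = 0.5 m

0.5 m


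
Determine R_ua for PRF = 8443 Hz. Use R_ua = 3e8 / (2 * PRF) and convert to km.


R_ua = 3e8 / (2 * 8443) = 17766.2 m = 17.8 km

17.8 km


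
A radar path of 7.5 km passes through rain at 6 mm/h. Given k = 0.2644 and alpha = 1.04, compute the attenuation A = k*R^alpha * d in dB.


gamma = 0.2644 * 6^1.04 = 1.704271 dB/km
A = 1.704271 * 7.5 = 12.78 dB

12.78 dB


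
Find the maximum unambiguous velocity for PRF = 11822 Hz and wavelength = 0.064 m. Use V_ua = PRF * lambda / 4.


V_ua = 11822 * 0.064 / 4 = 189.2 m/s

189.2 m/s


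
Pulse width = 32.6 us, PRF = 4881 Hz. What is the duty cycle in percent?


DC = 32.6e-6 * 4881 * 100 = 15.91%

15.91%


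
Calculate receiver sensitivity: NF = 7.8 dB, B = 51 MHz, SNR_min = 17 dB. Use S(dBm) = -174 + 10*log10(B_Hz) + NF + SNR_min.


10*log10(51000000.0) = 77.08
S = -174 + 77.08 + 7.8 + 17 = -72.1 dBm

-72.1 dBm


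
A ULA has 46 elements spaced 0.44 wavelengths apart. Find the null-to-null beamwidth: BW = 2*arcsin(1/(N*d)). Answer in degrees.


1/(N*d) = 1/(46*0.44) = 0.049407
BW = 2*arcsin(0.049407) = 5.7 degrees

5.7 degrees


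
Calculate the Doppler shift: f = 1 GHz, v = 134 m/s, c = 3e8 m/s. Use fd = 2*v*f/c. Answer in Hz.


fd = 2 * 134 * 1000000000.0 / 3e8 = 893.3 Hz

893.3 Hz


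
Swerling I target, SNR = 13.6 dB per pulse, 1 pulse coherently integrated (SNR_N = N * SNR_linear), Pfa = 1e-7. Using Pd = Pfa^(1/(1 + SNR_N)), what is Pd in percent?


SNR_lin = 10^(13.6/10) = 22.90868
SNR_N = 1 * 22.90868 = 22.90868
1/(1 + SNR_N) = 1/23.90868 = 0.0418258
Pd = (1e-7)^0.0418258 = 0.50959
Pd = 51.0%

51.0%


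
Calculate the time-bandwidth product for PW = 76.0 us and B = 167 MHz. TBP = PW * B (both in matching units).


TBP = 76.0 * 167 = 12692.0

12692.0


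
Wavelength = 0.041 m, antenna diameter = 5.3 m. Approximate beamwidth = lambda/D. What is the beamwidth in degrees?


BW_rad = 0.041 / 5.3 = 0.007736
BW_deg = 0.44 degrees

0.44 degrees


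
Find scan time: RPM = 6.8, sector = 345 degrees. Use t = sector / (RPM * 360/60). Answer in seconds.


t = 345 / (6.8 * 360) * 60 = 8.46 s

8.46 s


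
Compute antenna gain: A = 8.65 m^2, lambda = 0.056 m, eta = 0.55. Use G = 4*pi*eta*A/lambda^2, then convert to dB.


G_linear = 4*pi*0.55*8.65/0.056^2 = 19063.94
G_dB = 10*log10(19063.94) = 42.8 dB

42.8 dB


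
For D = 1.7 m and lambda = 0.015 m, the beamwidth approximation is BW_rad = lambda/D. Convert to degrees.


BW_rad = 0.015 / 1.7 = 0.008824
BW_deg = 0.51 degrees

0.51 degrees


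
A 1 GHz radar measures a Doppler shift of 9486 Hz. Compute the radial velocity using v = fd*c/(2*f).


v = 9486 * 3e8 / (2 * 1000000000.0) = 1422.9 m/s

1422.9 m/s


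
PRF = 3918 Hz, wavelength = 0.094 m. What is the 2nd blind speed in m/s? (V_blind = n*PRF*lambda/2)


V_blind = 2 * 3918 * 0.094 / 2 = 368.3 m/s

368.3 m/s


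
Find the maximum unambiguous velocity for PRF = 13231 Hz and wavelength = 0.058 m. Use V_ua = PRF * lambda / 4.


V_ua = 13231 * 0.058 / 4 = 191.8 m/s

191.8 m/s


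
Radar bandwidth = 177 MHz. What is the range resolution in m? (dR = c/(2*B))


dR = 3e8 / (2 * 177000000.0) = 0.85 m

0.85 m


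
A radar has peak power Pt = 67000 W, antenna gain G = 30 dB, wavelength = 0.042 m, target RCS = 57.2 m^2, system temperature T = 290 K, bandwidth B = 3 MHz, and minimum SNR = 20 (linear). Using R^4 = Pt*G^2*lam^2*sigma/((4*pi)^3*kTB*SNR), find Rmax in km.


G_lin = 10^(30/10) = 1000.0
R^4 = 67000 * 1000.0^2 * 0.042^2 * 57.2 / ((4*pi)^3 * 1.38e-23 * 290 * 3000000.0 * 20)
R^4 = 1.41877e19 m^4
R_max = (1.41877e19)^(1/4) = 61373.1 m = 61.4 km

61.4 km


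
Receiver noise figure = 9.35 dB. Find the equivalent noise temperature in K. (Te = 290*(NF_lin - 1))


NF_lin = 10^(9.35/10) = 8.609938
Te = 290 * (8.609938 - 1) = 2206.9 K

2206.9 K


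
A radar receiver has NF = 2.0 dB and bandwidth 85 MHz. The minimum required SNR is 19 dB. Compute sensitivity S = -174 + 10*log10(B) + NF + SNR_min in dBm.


10*log10(85000000.0) = 79.29
S = -174 + 79.29 + 2.0 + 19 = -73.7 dBm

-73.7 dBm


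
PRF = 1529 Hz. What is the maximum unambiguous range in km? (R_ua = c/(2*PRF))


R_ua = 3e8 / (2 * 1529) = 98103.3 m = 98.1 km

98.1 km


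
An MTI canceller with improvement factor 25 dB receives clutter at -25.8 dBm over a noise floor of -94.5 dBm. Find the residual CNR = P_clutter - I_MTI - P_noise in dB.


CNR = -25.8 - 25 - (-94.5) = 43.7 dB

43.7 dB


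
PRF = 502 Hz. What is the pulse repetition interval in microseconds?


PRI = 1/502 = 0.0019920319 s = 1992.0 us

1992.0 us


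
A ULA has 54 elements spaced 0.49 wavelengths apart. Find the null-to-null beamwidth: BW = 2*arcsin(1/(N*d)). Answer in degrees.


1/(N*d) = 1/(54*0.49) = 0.037793
BW = 2*arcsin(0.037793) = 4.3 degrees

4.3 degrees


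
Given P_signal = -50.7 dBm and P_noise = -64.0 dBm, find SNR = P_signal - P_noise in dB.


SNR = -50.7 - (-64.0) = 13.3 dB

13.3 dB


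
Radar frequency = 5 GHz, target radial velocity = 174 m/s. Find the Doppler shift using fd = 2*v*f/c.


fd = 2 * 174 * 5000000000.0 / 3e8 = 5800.0 Hz

5800.0 Hz


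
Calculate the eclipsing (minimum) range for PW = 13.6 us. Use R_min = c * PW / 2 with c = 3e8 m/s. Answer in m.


R_min = 3e8 * 13.6e-6 / 2 = 2040.0 m

2040.0 m


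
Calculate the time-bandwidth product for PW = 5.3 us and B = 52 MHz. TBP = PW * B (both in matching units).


TBP = 5.3 * 52 = 275.6

275.6


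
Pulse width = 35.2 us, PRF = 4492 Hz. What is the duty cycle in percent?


DC = 35.2e-6 * 4492 * 100 = 15.81%

15.81%


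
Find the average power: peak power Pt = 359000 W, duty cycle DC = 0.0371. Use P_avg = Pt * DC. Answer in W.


P_avg = 359000 * 0.0371 = 13318.9 W

13318.9 W


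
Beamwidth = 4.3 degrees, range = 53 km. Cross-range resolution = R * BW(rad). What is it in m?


BW_rad = 0.075049158
CR = 53000 * 0.075049158 = 3977.6 m

3977.6 m


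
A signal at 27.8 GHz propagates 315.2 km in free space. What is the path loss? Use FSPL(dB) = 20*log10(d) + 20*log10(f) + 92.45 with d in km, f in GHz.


20*log10(315.2) = 49.97
20*log10(27.8) = 28.88
FSPL = 171.3 dB

171.3 dB


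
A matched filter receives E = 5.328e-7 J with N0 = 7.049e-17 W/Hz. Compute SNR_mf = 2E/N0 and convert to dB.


SNR_lin = 2 * 5.328e-7 / 7.049e-17 = 1.512e10
SNR_dB = 10*log10(1.512e10) = 101.8 dB

101.8 dB


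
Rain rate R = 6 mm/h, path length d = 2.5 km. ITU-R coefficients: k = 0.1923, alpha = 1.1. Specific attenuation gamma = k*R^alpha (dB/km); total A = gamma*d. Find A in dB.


gamma = 0.1923 * 6^1.1 = 1.380212 dB/km
A = 1.380212 * 2.5 = 3.45 dB

3.45 dB


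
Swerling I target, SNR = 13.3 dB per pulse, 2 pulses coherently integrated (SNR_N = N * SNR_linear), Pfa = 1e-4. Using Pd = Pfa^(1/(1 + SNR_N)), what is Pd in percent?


SNR_lin = 10^(13.3/10) = 21.37962
SNR_N = 2 * 21.37962 = 42.75924
1/(1 + SNR_N) = 1/43.75924 = 0.0228523
Pd = (1e-4)^0.0228523 = 0.8102
Pd = 81.0%

81.0%


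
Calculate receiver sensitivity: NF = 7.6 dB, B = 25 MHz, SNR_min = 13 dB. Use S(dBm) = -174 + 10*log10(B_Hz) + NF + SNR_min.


10*log10(25000000.0) = 73.98
S = -174 + 73.98 + 7.6 + 13 = -79.4 dBm

-79.4 dBm


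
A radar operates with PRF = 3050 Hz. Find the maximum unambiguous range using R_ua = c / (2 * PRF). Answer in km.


R_ua = 3e8 / (2 * 3050) = 49180.3 m = 49.2 km

49.2 km


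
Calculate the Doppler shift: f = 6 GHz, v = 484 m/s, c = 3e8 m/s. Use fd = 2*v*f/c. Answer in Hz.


fd = 2 * 484 * 6000000000.0 / 3e8 = 19360.0 Hz

19360.0 Hz


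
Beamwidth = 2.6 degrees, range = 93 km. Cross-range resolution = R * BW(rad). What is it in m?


BW_rad = 0.045378561
CR = 93000 * 0.045378561 = 4220.2 m

4220.2 m


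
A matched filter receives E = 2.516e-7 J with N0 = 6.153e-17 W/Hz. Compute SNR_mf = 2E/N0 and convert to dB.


SNR_lin = 2 * 2.516e-7 / 6.153e-17 = 8.178e9
SNR_dB = 10*log10(8.178e9) = 99.1 dB

99.1 dB


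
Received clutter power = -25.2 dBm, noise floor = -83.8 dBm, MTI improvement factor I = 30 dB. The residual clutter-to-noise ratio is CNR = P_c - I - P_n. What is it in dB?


CNR = -25.2 - 30 - (-83.8) = 28.6 dB

28.6 dB


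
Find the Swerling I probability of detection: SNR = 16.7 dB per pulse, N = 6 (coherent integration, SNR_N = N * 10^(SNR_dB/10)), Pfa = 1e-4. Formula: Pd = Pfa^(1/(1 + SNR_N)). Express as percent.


SNR_lin = 10^(16.7/10) = 46.77351
SNR_N = 6 * 46.77351 = 280.64106
1/(1 + SNR_N) = 1/281.64106 = 0.0035506
Pd = (1e-4)^0.0035506 = 0.96783
Pd = 96.8%

96.8%


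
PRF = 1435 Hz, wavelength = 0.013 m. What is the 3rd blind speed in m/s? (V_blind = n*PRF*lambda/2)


V_blind = 3 * 1435 * 0.013 / 2 = 28.0 m/s

28.0 m/s


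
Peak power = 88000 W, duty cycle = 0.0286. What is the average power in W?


P_avg = 88000 * 0.0286 = 2516.8 W

2516.8 W


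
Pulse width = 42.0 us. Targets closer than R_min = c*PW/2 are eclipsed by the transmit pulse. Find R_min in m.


R_min = 3e8 * 42.0e-6 / 2 = 6300.0 m

6300.0 m


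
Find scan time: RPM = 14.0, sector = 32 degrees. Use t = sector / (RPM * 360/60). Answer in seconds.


t = 32 / (14.0 * 360) * 60 = 0.38 s

0.38 s


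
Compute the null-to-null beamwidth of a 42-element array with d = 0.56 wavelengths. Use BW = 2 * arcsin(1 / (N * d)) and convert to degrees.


1/(N*d) = 1/(42*0.56) = 0.042517
BW = 2*arcsin(0.042517) = 4.9 degrees

4.9 degrees


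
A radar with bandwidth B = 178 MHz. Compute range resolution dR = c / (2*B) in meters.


dR = 3e8 / (2 * 178000000.0) = 0.84 m

0.84 m


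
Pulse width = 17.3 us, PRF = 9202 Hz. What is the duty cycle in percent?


DC = 17.3e-6 * 9202 * 100 = 15.92%

15.92%


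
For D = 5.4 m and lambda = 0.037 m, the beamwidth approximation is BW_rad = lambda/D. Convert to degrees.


BW_rad = 0.037 / 5.4 = 0.006852
BW_deg = 0.39 degrees

0.39 degrees


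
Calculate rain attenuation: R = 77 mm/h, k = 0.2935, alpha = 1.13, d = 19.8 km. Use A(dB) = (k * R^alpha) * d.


gamma = 0.2935 * 77^1.13 = 39.750503 dB/km
A = 39.750503 * 19.8 = 787.06 dB

787.06 dB


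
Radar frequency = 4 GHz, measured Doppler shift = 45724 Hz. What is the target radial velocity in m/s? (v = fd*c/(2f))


v = 45724 * 3e8 / (2 * 4000000000.0) = 1714.7 m/s

1714.7 m/s


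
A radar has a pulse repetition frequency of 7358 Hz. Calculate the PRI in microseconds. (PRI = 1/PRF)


PRI = 1/7358 = 0.0001359065 s = 135.9 us

135.9 us


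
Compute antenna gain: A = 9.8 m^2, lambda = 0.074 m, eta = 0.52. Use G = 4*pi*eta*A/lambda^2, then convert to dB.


G_linear = 4*pi*0.52*9.8/0.074^2 = 11694.34
G_dB = 10*log10(11694.34) = 40.7 dB

40.7 dB


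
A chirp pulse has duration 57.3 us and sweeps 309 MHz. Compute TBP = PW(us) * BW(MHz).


TBP = 57.3 * 309 = 17705.7

17705.7


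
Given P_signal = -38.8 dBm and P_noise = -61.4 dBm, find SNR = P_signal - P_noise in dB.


SNR = -38.8 - (-61.4) = 22.6 dB

22.6 dB


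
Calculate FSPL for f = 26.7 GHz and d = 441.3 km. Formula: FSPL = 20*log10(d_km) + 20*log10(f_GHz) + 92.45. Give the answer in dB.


20*log10(441.3) = 52.89
20*log10(26.7) = 28.53
FSPL = 173.9 dB

173.9 dB


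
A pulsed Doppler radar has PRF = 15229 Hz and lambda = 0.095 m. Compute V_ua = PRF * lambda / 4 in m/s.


V_ua = 15229 * 0.095 / 4 = 361.7 m/s

361.7 m/s


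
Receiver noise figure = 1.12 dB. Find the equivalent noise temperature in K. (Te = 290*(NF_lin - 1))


NF_lin = 10^(1.12/10) = 1.294196
Te = 290 * (1.294196 - 1) = 85.3 K

85.3 K


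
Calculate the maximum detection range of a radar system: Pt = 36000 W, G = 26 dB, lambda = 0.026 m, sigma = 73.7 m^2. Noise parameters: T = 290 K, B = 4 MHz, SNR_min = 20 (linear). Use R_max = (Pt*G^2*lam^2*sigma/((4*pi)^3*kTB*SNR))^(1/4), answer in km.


G_lin = 10^(26/10) = 398.107171
R^4 = 36000 * 398.107171^2 * 0.026^2 * 73.7 / ((4*pi)^3 * 1.38e-23 * 290 * 4000000.0 * 20)
R^4 = 4.47425e17 m^4
R_max = (4.47425e17)^(1/4) = 25863.1 m = 25.9 km

25.9 km


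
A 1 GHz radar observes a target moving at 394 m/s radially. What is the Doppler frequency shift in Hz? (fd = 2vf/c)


fd = 2 * 394 * 1000000000.0 / 3e8 = 2626.7 Hz

2626.7 Hz


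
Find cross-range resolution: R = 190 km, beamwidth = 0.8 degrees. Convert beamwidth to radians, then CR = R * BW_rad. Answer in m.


BW_rad = 0.013962634
CR = 190000 * 0.013962634 = 2652.9 m

2652.9 m


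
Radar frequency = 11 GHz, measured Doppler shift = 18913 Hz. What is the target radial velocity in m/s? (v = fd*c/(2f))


v = 18913 * 3e8 / (2 * 11000000000.0) = 257.9 m/s

257.9 m/s


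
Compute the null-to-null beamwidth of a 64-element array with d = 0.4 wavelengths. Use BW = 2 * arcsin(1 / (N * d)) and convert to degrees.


1/(N*d) = 1/(64*0.4) = 0.039062
BW = 2*arcsin(0.039062) = 4.5 degrees

4.5 degrees


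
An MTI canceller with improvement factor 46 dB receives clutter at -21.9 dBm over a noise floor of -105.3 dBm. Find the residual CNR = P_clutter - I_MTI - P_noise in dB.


CNR = -21.9 - 46 - (-105.3) = 37.4 dB

37.4 dB


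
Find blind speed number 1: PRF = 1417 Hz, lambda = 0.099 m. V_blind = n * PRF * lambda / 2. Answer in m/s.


V_blind = 1 * 1417 * 0.099 / 2 = 70.1 m/s

70.1 m/s


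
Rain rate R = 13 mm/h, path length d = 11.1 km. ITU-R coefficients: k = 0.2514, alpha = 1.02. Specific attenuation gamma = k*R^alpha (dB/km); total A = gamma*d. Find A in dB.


gamma = 0.2514 * 13^1.02 = 3.44023 dB/km
A = 3.44023 * 11.1 = 38.19 dB

38.19 dB


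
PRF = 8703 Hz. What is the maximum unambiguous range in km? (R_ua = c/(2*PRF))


R_ua = 3e8 / (2 * 8703) = 17235.4 m = 17.2 km

17.2 km


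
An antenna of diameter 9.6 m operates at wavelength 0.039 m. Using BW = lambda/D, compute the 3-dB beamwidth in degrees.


BW_rad = 0.039 / 9.6 = 0.004063
BW_deg = 0.23 degrees

0.23 degrees


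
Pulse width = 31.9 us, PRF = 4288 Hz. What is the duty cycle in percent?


DC = 31.9e-6 * 4288 * 100 = 13.68%

13.68%


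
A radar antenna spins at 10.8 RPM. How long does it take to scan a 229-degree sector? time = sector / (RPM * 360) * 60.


t = 229 / (10.8 * 360) * 60 = 3.53 s

3.53 s


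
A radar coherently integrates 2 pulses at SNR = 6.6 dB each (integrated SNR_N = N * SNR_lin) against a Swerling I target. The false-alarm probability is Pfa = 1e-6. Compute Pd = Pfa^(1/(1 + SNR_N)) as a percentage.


SNR_lin = 10^(6.6/10) = 4.57088
SNR_N = 2 * 4.57088 = 9.14176
1/(1 + SNR_N) = 1/10.14176 = 0.0986022
Pd = (1e-6)^0.0986022 = 0.25609
Pd = 25.6%

25.6%


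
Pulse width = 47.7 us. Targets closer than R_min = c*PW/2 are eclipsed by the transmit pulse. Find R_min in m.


R_min = 3e8 * 47.7e-6 / 2 = 7155.0 m

7155.0 m


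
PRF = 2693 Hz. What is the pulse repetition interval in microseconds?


PRI = 1/2693 = 0.0003713331 s = 371.3 us

371.3 us


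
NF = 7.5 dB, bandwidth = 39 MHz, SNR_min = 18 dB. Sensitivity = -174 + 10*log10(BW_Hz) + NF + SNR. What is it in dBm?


10*log10(39000000.0) = 75.91
S = -174 + 75.91 + 7.5 + 18 = -72.6 dBm

-72.6 dBm


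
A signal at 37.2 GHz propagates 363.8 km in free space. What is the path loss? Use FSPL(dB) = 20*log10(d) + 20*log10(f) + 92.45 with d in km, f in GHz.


20*log10(363.8) = 51.22
20*log10(37.2) = 31.41
FSPL = 175.1 dB

175.1 dB


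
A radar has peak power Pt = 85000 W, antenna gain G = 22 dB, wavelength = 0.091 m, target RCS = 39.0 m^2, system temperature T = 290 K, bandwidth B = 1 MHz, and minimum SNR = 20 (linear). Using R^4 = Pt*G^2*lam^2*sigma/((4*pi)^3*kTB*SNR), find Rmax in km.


G_lin = 10^(22/10) = 158.489319
R^4 = 85000 * 158.489319^2 * 0.091^2 * 39.0 / ((4*pi)^3 * 1.38e-23 * 290 * 1000000.0 * 20)
R^4 = 4.3414e18 m^4
R_max = (4.3414e18)^(1/4) = 45646.5 m = 45.6 km

45.6 km


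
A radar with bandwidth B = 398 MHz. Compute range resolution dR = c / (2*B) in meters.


dR = 3e8 / (2 * 398000000.0) = 0.38 m

0.38 m


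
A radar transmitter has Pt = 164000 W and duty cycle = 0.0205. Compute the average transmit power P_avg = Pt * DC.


P_avg = 164000 * 0.0205 = 3362.0 W

3362.0 W


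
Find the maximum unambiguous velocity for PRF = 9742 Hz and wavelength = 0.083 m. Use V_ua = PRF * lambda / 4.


V_ua = 9742 * 0.083 / 4 = 202.1 m/s

202.1 m/s


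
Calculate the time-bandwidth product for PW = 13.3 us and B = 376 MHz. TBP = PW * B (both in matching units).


TBP = 13.3 * 376 = 5000.8

5000.8


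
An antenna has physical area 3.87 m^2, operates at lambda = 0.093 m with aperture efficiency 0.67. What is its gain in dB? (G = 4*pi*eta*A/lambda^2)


G_linear = 4*pi*0.67*3.87/0.093^2 = 3767.3
G_dB = 10*log10(3767.3) = 35.8 dB

35.8 dB


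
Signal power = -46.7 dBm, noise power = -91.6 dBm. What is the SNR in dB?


SNR = -46.7 - (-91.6) = 44.9 dB

44.9 dB


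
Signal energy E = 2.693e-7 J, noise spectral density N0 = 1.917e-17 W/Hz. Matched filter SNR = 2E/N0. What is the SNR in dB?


SNR_lin = 2 * 2.693e-7 / 1.917e-17 = 2.81e10
SNR_dB = 10*log10(2.81e10) = 104.5 dB

104.5 dB


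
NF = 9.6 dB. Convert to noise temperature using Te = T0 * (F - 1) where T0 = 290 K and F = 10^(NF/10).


NF_lin = 10^(9.6/10) = 9.120108
Te = 290 * (9.120108 - 1) = 2354.8 K

2354.8 K


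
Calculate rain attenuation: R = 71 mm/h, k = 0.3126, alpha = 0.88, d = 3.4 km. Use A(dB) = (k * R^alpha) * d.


gamma = 0.3126 * 71^0.88 = 13.307495 dB/km
A = 13.307495 * 3.4 = 45.25 dB

45.25 dB


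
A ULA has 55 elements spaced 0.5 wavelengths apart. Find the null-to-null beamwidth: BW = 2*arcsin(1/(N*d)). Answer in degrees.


1/(N*d) = 1/(55*0.5) = 0.036364
BW = 2*arcsin(0.036364) = 4.2 degrees

4.2 degrees


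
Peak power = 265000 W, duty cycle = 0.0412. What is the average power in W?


P_avg = 265000 * 0.0412 = 10918.0 W

10918.0 W


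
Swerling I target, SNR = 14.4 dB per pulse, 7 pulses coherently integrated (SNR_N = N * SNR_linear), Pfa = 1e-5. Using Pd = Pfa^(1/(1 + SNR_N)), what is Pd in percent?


SNR_lin = 10^(14.4/10) = 27.54229
SNR_N = 7 * 27.54229 = 192.79603
1/(1 + SNR_N) = 1/193.79603 = 0.0051601
Pd = (1e-5)^0.0051601 = 0.94232
Pd = 94.2%

94.2%


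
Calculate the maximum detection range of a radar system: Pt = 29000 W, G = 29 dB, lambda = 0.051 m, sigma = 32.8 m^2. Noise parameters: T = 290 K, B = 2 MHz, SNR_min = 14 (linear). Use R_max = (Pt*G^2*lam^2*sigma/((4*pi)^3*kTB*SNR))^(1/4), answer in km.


G_lin = 10^(29/10) = 794.328235
R^4 = 29000 * 794.328235^2 * 0.051^2 * 32.8 / ((4*pi)^3 * 1.38e-23 * 290 * 2000000.0 * 14)
R^4 = 7.02017e18 m^4
R_max = (7.02017e18)^(1/4) = 51473.9 m = 51.5 km

51.5 km


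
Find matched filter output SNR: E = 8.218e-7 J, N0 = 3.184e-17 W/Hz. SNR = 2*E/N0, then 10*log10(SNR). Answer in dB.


SNR_lin = 2 * 8.218e-7 / 3.184e-17 = 5.162e10
SNR_dB = 10*log10(5.162e10) = 107.1 dB

107.1 dB


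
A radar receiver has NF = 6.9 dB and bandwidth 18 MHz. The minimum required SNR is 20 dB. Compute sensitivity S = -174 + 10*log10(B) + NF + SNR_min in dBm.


10*log10(18000000.0) = 72.55
S = -174 + 72.55 + 6.9 + 20 = -74.5 dBm

-74.5 dBm


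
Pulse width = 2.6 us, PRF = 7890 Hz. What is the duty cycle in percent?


DC = 2.6e-6 * 7890 * 100 = 2.05%

2.05%


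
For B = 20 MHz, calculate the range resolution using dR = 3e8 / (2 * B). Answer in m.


dR = 3e8 / (2 * 20000000.0) = 7.5 m

7.5 m


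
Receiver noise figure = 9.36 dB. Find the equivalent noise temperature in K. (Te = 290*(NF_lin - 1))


NF_lin = 10^(9.36/10) = 8.629785
Te = 290 * (8.629785 - 1) = 2212.6 K

2212.6 K


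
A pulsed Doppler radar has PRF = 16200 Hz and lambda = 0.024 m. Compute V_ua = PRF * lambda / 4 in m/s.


V_ua = 16200 * 0.024 / 4 = 97.2 m/s

97.2 m/s


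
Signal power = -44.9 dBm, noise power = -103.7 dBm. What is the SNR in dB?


SNR = -44.9 - (-103.7) = 58.8 dB

58.8 dB


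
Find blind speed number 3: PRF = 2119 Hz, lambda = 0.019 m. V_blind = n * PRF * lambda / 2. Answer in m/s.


V_blind = 3 * 2119 * 0.019 / 2 = 60.4 m/s

60.4 m/s


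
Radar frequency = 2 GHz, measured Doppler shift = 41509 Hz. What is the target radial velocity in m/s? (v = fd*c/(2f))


v = 41509 * 3e8 / (2 * 2000000000.0) = 3113.2 m/s

3113.2 m/s


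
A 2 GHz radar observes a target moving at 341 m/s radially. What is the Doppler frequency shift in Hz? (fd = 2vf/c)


fd = 2 * 341 * 2000000000.0 / 3e8 = 4546.7 Hz

4546.7 Hz


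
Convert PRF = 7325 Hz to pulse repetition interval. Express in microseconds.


PRI = 1/7325 = 0.0001365188 s = 136.5 us

136.5 us


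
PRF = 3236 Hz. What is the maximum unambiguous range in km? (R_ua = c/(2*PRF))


R_ua = 3e8 / (2 * 3236) = 46353.5 m = 46.4 km

46.4 km


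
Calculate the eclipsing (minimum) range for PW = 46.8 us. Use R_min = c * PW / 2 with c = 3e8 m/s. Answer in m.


R_min = 3e8 * 46.8e-6 / 2 = 7020.0 m

7020.0 m


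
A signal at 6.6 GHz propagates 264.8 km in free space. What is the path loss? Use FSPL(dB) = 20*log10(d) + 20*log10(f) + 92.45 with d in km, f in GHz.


20*log10(264.8) = 48.46
20*log10(6.6) = 16.39
FSPL = 157.3 dB

157.3 dB


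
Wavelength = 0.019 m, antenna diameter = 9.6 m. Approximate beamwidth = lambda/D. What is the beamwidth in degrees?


BW_rad = 0.019 / 9.6 = 0.001979
BW_deg = 0.11 degrees

0.11 degrees


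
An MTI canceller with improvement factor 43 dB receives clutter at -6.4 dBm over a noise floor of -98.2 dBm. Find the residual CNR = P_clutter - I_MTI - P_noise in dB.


CNR = -6.4 - 43 - (-98.2) = 48.8 dB

48.8 dB


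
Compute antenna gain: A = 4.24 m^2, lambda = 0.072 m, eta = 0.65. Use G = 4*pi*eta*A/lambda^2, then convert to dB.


G_linear = 4*pi*0.65*4.24/0.072^2 = 6680.73
G_dB = 10*log10(6680.73) = 38.2 dB

38.2 dB


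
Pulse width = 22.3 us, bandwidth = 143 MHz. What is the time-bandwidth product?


TBP = 22.3 * 143 = 3188.9

3188.9


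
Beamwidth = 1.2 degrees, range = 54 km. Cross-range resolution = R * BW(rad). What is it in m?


BW_rad = 0.020943951
CR = 54000 * 0.020943951 = 1131.0 m

1131.0 m


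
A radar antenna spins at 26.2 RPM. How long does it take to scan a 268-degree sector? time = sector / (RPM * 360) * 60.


t = 268 / (26.2 * 360) * 60 = 1.7 s

1.7 s


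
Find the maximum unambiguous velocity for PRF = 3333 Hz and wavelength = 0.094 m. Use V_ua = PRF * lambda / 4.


V_ua = 3333 * 0.094 / 4 = 78.3 m/s

78.3 m/s


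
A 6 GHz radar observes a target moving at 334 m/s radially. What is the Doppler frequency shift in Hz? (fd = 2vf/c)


fd = 2 * 334 * 6000000000.0 / 3e8 = 13360.0 Hz

13360.0 Hz


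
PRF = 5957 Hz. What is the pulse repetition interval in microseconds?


PRI = 1/5957 = 0.0001678697 s = 167.9 us

167.9 us


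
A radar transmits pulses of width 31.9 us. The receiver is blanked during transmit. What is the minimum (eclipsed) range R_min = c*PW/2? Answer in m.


R_min = 3e8 * 31.9e-6 / 2 = 4785.0 m

4785.0 m


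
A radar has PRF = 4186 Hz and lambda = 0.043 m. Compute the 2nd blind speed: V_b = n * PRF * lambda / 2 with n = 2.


V_blind = 2 * 4186 * 0.043 / 2 = 180.0 m/s

180.0 m/s


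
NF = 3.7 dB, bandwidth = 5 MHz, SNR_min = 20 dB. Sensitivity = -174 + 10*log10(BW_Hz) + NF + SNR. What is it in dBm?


10*log10(5000000.0) = 66.99
S = -174 + 66.99 + 3.7 + 20 = -83.3 dBm

-83.3 dBm


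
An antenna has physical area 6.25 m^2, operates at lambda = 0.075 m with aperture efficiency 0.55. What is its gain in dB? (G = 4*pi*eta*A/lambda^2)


G_linear = 4*pi*0.55*6.25/0.075^2 = 7679.45
G_dB = 10*log10(7679.45) = 38.9 dB

38.9 dB


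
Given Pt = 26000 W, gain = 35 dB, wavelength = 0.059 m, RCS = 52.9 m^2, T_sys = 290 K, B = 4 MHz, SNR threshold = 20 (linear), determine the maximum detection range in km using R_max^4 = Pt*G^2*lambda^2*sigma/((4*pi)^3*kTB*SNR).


G_lin = 10^(35/10) = 3162.27766
R^4 = 26000 * 3162.27766^2 * 0.059^2 * 52.9 / ((4*pi)^3 * 1.38e-23 * 290 * 4000000.0 * 20)
R^4 = 7.53592e19 m^4
R_max = (7.53592e19)^(1/4) = 93171.7 m = 93.2 km

93.2 km


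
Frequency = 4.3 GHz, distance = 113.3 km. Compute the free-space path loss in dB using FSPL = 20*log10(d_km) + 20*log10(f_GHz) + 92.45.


20*log10(113.3) = 41.08
20*log10(4.3) = 12.67
FSPL = 146.2 dB

146.2 dB


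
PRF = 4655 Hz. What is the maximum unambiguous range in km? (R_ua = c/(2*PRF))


R_ua = 3e8 / (2 * 4655) = 32223.4 m = 32.2 km

32.2 km


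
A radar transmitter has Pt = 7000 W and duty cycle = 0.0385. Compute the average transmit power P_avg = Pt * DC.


P_avg = 7000 * 0.0385 = 269.5 W

269.5 W


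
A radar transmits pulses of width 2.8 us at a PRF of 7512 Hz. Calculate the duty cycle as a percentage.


DC = 2.8e-6 * 7512 * 100 = 2.1%

2.1%


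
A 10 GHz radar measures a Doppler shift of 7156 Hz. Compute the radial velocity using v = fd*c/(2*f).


v = 7156 * 3e8 / (2 * 10000000000.0) = 107.3 m/s

107.3 m/s


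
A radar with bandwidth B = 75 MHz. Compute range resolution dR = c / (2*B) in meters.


dR = 3e8 / (2 * 75000000.0) = 2.0 m

2.0 m


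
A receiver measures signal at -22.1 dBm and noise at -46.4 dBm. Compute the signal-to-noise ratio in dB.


SNR = -22.1 - (-46.4) = 24.3 dB

24.3 dB


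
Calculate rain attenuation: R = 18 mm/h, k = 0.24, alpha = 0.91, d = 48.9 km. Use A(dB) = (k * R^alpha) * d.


gamma = 0.24 * 18^0.91 = 3.330498 dB/km
A = 3.330498 * 48.9 = 162.86 dB

162.86 dB


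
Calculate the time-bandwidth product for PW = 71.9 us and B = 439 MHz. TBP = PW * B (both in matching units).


TBP = 71.9 * 439 = 31564.1

31564.1


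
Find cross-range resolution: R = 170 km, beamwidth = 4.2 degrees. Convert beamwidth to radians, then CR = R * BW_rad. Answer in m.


BW_rad = 0.073303829
CR = 170000 * 0.073303829 = 12461.7 m

12461.7 m


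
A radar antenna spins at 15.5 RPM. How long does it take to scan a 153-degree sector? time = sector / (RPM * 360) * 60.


t = 153 / (15.5 * 360) * 60 = 1.65 s

1.65 s


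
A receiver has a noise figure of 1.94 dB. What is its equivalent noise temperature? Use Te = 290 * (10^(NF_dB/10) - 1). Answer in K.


NF_lin = 10^(1.94/10) = 1.563148
Te = 290 * (1.563148 - 1) = 163.3 K

163.3 K


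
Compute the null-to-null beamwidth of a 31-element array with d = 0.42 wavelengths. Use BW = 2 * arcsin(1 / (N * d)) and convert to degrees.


1/(N*d) = 1/(31*0.42) = 0.076805
BW = 2*arcsin(0.076805) = 8.8 degrees

8.8 degrees


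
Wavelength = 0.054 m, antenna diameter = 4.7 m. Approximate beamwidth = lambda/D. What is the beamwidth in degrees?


BW_rad = 0.054 / 4.7 = 0.011489
BW_deg = 0.66 degrees

0.66 degrees


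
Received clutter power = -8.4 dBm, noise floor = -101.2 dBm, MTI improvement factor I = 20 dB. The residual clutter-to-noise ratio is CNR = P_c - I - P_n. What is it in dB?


CNR = -8.4 - 20 - (-101.2) = 72.8 dB

72.8 dB


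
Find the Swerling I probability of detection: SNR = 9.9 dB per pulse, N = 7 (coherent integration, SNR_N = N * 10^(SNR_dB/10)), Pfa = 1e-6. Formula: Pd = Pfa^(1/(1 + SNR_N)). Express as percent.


SNR_lin = 10^(9.9/10) = 9.77237
SNR_N = 7 * 9.77237 = 68.40659
1/(1 + SNR_N) = 1/69.40659 = 0.0144079
Pd = (1e-6)^0.0144079 = 0.81951
Pd = 82.0%

82.0%


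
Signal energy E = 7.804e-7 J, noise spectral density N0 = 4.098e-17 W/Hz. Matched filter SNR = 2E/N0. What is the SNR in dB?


SNR_lin = 2 * 7.804e-7 / 4.098e-17 = 3.809e10
SNR_dB = 10*log10(3.809e10) = 105.8 dB

105.8 dB


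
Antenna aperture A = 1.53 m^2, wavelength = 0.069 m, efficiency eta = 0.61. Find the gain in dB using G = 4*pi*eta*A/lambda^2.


G_linear = 4*pi*0.61*1.53/0.069^2 = 2463.39
G_dB = 10*log10(2463.39) = 33.9 dB

33.9 dB
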